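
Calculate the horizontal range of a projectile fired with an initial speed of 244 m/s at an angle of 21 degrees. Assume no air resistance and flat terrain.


R = v0^2 * sin(2*theta) / g = 244^2 * sin(2*21°) / 9.81 = 4061 m

4061 m


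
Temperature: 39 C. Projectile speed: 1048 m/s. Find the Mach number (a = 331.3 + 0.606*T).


a = 331.3 + 0.606*(39) = 354.934 m/s
M = v/a = 1048/354.934 = 2.953

2.953


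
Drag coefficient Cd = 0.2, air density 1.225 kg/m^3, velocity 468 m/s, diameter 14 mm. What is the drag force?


A = pi*(d/2)^2 = pi*(14/2000)^2 = 1.53938e-04 m^2
Fd = 0.5*Cd*rho*A*v^2 = 0.5*0.2*1.225*1.53938e-04*468^2 = 4.13 N

4.13 N


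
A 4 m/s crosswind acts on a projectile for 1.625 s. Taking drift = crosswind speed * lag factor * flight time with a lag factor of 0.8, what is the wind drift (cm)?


drift = v_wind * lag * t = 4 * 0.8 * 1.625 = 5.2 m ≈ 520 cm

520 cm


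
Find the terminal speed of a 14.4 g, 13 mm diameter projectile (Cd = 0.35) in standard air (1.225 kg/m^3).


A = pi*(d/2)^2 = pi*(13/2000)^2 = 1.32732e-04 m^2
vt = sqrt(2mg/(Cd*rho*A)) = sqrt(2*0.0144*9.81/(0.35 * 1.225 * 1.32732e-04)) = 70.46 m/s

70.46 m/s


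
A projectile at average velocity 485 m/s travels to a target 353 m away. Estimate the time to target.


t = d/v = 353/485 = 0.7278 s

0.7278 s


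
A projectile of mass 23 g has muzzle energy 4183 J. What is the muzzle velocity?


v = sqrt(2*E/m) = sqrt(2*4183/0.023) = 603.1 m/s

603.1 m/s


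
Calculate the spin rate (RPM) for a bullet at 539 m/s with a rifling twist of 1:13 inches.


twist_m = 13*0.0254 = 0.3302 m
spin = v/twist = 539/0.3302 = 1632.344 rev/s
RPM = spin*60 = 1632.344*60 ≈ 97941 RPM

97941 RPM


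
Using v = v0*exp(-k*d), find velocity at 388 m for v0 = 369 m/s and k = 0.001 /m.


v = v0*exp(-k*d) = 369*exp(-0.001*388) = 250.3 m/s

250.3 m/s


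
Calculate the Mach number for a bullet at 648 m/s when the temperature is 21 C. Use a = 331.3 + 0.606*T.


a = 331.3 + 0.606*(21) = 344.026 m/s
M = v/a = 648/344.026 = 1.884

1.884


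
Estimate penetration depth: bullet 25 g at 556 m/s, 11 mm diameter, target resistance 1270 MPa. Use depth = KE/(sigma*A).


A = pi*(d/2)^2 = pi*(11/2)^2 = 95.0332 mm^2
E = 0.5*m*v^2 = 0.5*0.025*556^2 = 3864.2 J
depth = E/(sigma*A) = 3864.2 J / (1270 MPa * 95.0332 mm^2) = 3864.2/(1270 * 95.0332) m = 0.032017 m ≈ 32.02 mm

32.02 mm


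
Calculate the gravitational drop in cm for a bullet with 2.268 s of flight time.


drop = 0.5*g*t^2 = 0.5*9.81*2.268^2 = 25.2305 m ≈ 2523 cm

2523 cm


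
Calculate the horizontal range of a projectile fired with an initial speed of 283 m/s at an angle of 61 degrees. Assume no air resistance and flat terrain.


R = v0^2 * sin(2*theta) / g = 283^2 * sin(2*61°) / 9.81 = 6923 m

6923 m


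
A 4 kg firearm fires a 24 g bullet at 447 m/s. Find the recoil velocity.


v_recoil = m_p * v_p / m_gun = 0.024 * 447 / 4 = 2.682 m/s

2.682 m/s


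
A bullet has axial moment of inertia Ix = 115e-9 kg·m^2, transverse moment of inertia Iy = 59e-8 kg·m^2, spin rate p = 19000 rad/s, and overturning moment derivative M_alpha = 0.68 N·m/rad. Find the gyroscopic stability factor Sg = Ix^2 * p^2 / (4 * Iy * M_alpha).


Sg = Ix^2 * p^2 / (4 * Iy * M_alpha) = (115e-9)^2 * 19000^2 / (4 * 59e-8 * 0.68) = 2.975

2.975


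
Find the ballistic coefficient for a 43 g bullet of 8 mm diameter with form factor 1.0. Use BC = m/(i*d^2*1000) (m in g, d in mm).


BC = m/(i*d^2*1000) = 43/(1.0 * 8^2 * 1000) = 0.0006719

0.0006719


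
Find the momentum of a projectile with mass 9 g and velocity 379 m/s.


p = m*v = 0.009*379 = 3.411 kg·m/s

3.411 kg·m/s


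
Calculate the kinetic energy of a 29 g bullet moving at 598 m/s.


E = 0.5*m*v^2 = 0.5*0.029*598^2 = 5185 J

5185 J


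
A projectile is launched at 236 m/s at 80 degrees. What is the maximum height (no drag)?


H = (v0*sin(theta))^2 / (2g) = (236*sin(80°))^2 / (2*9.81) = 2753 m

2753 m


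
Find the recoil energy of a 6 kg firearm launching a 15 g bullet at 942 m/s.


v_r = m_p*v_p/m_gun = 0.015*942/6 = 2.355 m/s, E_r = 0.5*m_gun*v_r^2 = 0.5*6*2.355^2 = 16.64 J

16.64 J


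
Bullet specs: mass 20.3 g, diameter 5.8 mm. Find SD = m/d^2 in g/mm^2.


SD = m/d^2 = 20.3/5.8^2 = 0.6034 g/mm^2

0.6034 g/mm^2


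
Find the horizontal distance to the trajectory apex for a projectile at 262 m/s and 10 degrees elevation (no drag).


R = v0^2*sin(2*theta)/g = 262^2*sin(2*10°)/9.81 = 2393.23 m
apex_dist = R/2 = 2393.23/2 = 1197 m

1197 m


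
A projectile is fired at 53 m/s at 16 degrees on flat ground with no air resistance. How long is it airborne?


T = 2*v0*sin(theta)/g = 2*53*sin(16°)/9.81 = 2.978 s

2.978 s


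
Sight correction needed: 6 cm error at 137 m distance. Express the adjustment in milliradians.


1 mrad subtends 1 cm per 10 m of range, so adj = error_cm / (dist_m / 10) = 6 / (137/10) = 0.438 mrad

0.438 mrad


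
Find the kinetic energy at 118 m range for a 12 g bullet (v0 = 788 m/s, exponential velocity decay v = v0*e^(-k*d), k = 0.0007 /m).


v = v0*exp(-k*d) = 788*exp(-0.0007*118) = 725.527 m/s
E = 0.5*m*v^2 = 0.5*0.012*725.527^2 = 3158 J

3158 J


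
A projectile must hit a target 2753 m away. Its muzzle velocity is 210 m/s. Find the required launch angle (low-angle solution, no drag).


sin(2*theta) = R*g/v0^2 = 2753*9.81/210^2 = 0.612402, theta = arcsin(0.612402)/2 = 18.88°

18.88 degrees


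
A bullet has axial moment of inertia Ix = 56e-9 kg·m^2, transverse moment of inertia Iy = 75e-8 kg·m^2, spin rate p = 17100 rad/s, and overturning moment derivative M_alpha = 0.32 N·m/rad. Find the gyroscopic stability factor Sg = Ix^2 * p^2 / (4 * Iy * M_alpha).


Sg = Ix^2 * p^2 / (4 * Iy * M_alpha) = (56e-9)^2 * 17100^2 / (4 * 75e-8 * 0.32) = 0.9552

0.9552


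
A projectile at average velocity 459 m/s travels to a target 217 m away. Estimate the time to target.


t = d/v = 217/459 = 0.4728 s

0.4728 s


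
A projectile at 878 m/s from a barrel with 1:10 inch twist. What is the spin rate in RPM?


twist_m = 10*0.0254 = 0.254 m
spin = v/twist = 878/0.254 = 3456.693 rev/s
RPM = spin*60 = 3456.693*60 ≈ 207402 RPM

207402 RPM


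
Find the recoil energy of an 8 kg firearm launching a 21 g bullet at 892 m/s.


v_r = m_p*v_p/m_gun = 0.021*892/8 = 2.3415 m/s, E_r = 0.5*m_gun*v_r^2 = 0.5*8*2.3415^2 = 21.93 J

21.93 J


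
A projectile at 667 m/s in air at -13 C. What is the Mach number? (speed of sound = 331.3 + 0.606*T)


a = 331.3 + 0.606*(-13) = 323.422 m/s
M = v/a = 667/323.422 = 2.062

2.062


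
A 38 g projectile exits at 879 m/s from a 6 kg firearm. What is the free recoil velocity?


v_recoil = m_p * v_p / m_gun = 0.038 * 879 / 6 = 5.567 m/s

5.567 m/s


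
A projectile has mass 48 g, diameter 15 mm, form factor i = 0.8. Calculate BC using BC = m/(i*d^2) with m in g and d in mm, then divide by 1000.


BC = m/(i*d^2*1000) = 48/(0.8 * 15^2 * 1000) = 0.0002667

0.0002667


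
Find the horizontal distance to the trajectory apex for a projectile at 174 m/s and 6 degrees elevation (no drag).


R = v0^2*sin(2*theta)/g = 174^2*sin(2*6°)/9.81 = 641.665 m
apex_dist = R/2 = 641.665/2 = 320.8 m

320.8 m


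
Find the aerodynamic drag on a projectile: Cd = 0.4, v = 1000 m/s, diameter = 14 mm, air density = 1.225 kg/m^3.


A = pi*(d/2)^2 = pi*(14/2000)^2 = 1.53938e-04 m^2
Fd = 0.5*Cd*rho*A*v^2 = 0.5*0.4*1.225*1.53938e-04*1000^2 = 37.71 N

37.71 N


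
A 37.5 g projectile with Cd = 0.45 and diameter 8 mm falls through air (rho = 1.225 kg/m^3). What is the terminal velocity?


A = pi*(d/2)^2 = pi*(8/2000)^2 = 5.02655e-05 m^2
vt = sqrt(2mg/(Cd*rho*A)) = sqrt(2*0.0375*9.81/(0.45 * 1.225 * 5.02655e-05)) = 163 m/s

163 m/s


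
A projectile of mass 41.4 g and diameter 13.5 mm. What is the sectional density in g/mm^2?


SD = m/d^2 = 41.4/13.5^2 = 0.2272 g/mm^2

0.2272 g/mm^2


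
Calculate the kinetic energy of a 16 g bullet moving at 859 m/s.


E = 0.5*m*v^2 = 0.5*0.016*859^2 = 5903 J

5903 J


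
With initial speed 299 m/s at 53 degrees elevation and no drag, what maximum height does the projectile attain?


H = (v0*sin(theta))^2 / (2g) = (299*sin(53°))^2 / (2*9.81) = 2906 m

2906 m


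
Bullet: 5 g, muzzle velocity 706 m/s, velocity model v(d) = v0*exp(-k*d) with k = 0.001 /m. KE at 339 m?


v = v0*exp(-k*d) = 706*exp(-0.001*339) = 503.013 m/s
E = 0.5*m*v^2 = 0.5*0.005*503.013^2 = 632.6 J

632.6 J


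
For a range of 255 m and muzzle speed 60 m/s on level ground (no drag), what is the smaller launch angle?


sin(2*theta) = R*g/v0^2 = 255*9.81/60^2 = 0.694875, theta = arcsin(0.694875)/2 = 22.01°

22.01 degrees


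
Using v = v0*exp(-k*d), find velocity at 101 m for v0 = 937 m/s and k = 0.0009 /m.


v = v0*exp(-k*d) = 937*exp(-0.0009*101) = 855.6 m/s

855.6 m/s


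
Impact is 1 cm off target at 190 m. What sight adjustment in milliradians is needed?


1 mrad subtends 1 cm per 10 m of range, so adj = error_cm / (dist_m / 10) = 1 / (190/10) = 0.05263 mrad

0.05263 mrad


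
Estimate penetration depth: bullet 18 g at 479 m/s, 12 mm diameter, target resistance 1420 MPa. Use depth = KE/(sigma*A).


A = pi*(d/2)^2 = pi*(12/2)^2 = 113.097 mm^2
E = 0.5*m*v^2 = 0.5*0.018*479^2 = 2064.97 J
depth = E/(sigma*A) = 2064.97 J / (1420 MPa * 113.097 mm^2) = 2064.97/(1420 * 113.097) m = 0.012858 m ≈ 12.86 mm

12.86 mm


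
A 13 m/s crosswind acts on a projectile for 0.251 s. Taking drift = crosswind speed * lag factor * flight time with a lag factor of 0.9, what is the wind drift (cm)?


drift = v_wind * lag * t = 13 * 0.9 * 0.251 = 2.9367 m ≈ 293.7 cm

293.7 cm


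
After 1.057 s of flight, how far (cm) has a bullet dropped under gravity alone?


drop = 0.5*g*t^2 = 0.5*9.81*1.057^2 = 5.48011 m ≈ 548 cm

548 cm


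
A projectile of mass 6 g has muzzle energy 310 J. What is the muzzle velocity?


v = sqrt(2*E/m) = sqrt(2*310/0.006) = 321.5 m/s

321.5 m/s


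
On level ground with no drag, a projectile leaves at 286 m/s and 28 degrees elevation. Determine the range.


R = v0^2 * sin(2*theta) / g = 286^2 * sin(2*28°) / 9.81 = 6913 m

6913 m


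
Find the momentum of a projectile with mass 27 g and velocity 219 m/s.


p = m*v = 0.027*219 = 5.913 kg·m/s

5.913 kg·m/s


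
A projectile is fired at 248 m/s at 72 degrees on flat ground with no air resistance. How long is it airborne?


T = 2*v0*sin(theta)/g = 2*248*sin(72°)/9.81 = 48.09 s

48.09 s


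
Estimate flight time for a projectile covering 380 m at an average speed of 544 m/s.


t = d/v = 380/544 = 0.6985 s

0.6985 s


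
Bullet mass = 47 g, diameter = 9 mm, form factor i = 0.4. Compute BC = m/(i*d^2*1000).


BC = m/(i*d^2*1000) = 47/(0.4 * 9^2 * 1000) = 0.001451

0.001451


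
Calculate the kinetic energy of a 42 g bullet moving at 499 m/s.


E = 0.5*m*v^2 = 0.5*0.042*499^2 = 5229 J

5229 J


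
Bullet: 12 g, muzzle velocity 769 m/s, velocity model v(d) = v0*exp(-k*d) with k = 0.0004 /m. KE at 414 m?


v = v0*exp(-k*d) = 769*exp(-0.0004*414) = 651.639 m/s
E = 0.5*m*v^2 = 0.5*0.012*651.639^2 = 2548 J

2548 J


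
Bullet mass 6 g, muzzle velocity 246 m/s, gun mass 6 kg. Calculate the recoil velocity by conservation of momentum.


v_recoil = m_p * v_p / m_gun = 0.006 * 246 / 6 = 0.246 m/s

0.246 m/s


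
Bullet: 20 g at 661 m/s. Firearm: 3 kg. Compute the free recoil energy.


v_r = m_p*v_p/m_gun = 0.02*661/3 = 4.40667 m/s, E_r = 0.5*m_gun*v_r^2 = 0.5*3*4.40667^2 = 29.13 J

29.13 J


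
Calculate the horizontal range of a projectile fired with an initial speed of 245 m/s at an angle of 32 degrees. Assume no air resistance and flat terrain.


R = v0^2 * sin(2*theta) / g = 245^2 * sin(2*32°) / 9.81 = 5500 m

5500 m


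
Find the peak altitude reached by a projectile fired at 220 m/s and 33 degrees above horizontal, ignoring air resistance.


H = (v0*sin(theta))^2 / (2g) = (220*sin(33°))^2 / (2*9.81) = 731.8 m

731.8 m


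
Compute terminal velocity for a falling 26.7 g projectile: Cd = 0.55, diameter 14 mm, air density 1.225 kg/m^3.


A = pi*(d/2)^2 = pi*(14/2000)^2 = 1.53938e-04 m^2
vt = sqrt(2mg/(Cd*rho*A)) = sqrt(2*0.0267*9.81/(0.55 * 1.225 * 1.53938e-04)) = 71.07 m/s

71.07 m/s


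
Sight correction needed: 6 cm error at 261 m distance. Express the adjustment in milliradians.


1 mrad subtends 1 cm per 10 m of range, so adj = error_cm / (dist_m / 10) = 6 / (261/10) = 0.2299 mrad

0.2299 mrad


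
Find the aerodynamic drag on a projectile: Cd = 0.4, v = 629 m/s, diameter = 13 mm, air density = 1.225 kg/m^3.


A = pi*(d/2)^2 = pi*(13/2000)^2 = 1.32732e-04 m^2
Fd = 0.5*Cd*rho*A*v^2 = 0.5*0.4*1.225*1.32732e-04*629^2 = 12.87 N

12.87 N


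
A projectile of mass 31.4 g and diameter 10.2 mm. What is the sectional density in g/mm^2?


SD = m/d^2 = 31.4/10.2^2 = 0.3018 g/mm^2

0.3018 g/mm^2


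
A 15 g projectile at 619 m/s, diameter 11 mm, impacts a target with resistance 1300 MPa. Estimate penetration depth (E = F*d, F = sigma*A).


A = pi*(d/2)^2 = pi*(11/2)^2 = 95.0332 mm^2
E = 0.5*m*v^2 = 0.5*0.015*619^2 = 2873.71 J
depth = E/(sigma*A) = 2873.71 J / (1300 MPa * 95.0332 mm^2) = 2873.71/(1300 * 95.0332) m = 0.0232608 m ≈ 23.26 mm

23.26 mm


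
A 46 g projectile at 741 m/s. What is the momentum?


p = m*v = 0.046*741 = 34.09 kg·m/s

34.09 kg·m/s


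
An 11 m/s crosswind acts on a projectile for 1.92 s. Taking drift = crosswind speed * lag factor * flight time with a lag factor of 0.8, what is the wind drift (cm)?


drift = v_wind * lag * t = 11 * 0.8 * 1.92 = 16.896 m ≈ 1690 cm

1690 cm


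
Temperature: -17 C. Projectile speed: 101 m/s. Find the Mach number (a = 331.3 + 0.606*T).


a = 331.3 + 0.606*(-17) = 320.998 m/s
M = v/a = 101/320.998 = 0.3146

0.3146


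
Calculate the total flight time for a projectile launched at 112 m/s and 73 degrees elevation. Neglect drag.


T = 2*v0*sin(theta)/g = 2*112*sin(73°)/9.81 = 21.84 s

21.84 s


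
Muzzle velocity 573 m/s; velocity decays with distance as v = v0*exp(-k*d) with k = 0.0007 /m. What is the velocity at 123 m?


v = v0*exp(-k*d) = 573*exp(-0.0007*123) = 525.7 m/s

525.7 m/s


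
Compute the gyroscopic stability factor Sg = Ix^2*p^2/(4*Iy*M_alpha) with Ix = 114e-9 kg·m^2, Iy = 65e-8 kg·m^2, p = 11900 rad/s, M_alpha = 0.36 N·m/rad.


Sg = Ix^2 * p^2 / (4 * Iy * M_alpha) = (114e-9)^2 * 11900^2 / (4 * 65e-8 * 0.36) = 1.966

1.966


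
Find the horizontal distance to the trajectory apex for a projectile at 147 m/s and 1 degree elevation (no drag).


R = v0^2*sin(2*theta)/g = 147^2*sin(2*1°)/9.81 = 76.8749 m
apex_dist = R/2 = 76.8749/2 = 38.44 m

38.44 m


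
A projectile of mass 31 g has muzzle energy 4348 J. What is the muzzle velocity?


v = sqrt(2*E/m) = sqrt(2*4348/0.031) = 529.6 m/s

529.6 m/s


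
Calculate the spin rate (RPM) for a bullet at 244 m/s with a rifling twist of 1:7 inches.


twist_m = 7*0.0254 = 0.1778 m
spin = v/twist = 244/0.1778 = 1372.328 rev/s
RPM = spin*60 = 1372.328*60 ≈ 82340 RPM

82340 RPM


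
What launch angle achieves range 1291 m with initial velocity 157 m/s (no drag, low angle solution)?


sin(2*theta) = R*g/v0^2 = 1291*9.81/157^2 = 0.513802, theta = arcsin(0.513802)/2 = 15.46°

15.46 degrees


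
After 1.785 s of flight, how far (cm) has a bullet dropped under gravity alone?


drop = 0.5*g*t^2 = 0.5*9.81*1.785^2 = 15.6284 m ≈ 1563 cm

1563 cm


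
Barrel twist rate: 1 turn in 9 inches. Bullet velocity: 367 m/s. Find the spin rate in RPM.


twist_m = 9*0.0254 = 0.2286 m
spin = v/twist = 367/0.2286 = 1605.424 rev/s
RPM = spin*60 = 1605.424*60 ≈ 96325 RPM

96325 RPM


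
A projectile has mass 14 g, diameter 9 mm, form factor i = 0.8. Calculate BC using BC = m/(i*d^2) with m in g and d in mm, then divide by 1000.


BC = m/(i*d^2*1000) = 14/(0.8 * 9^2 * 1000) = 0.000216

0.000216


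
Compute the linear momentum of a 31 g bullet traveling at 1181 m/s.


p = m*v = 0.031*1181 = 36.61 kg·m/s

36.61 kg·m/s


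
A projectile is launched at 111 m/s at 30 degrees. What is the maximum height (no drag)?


H = (v0*sin(theta))^2 / (2g) = (111*sin(30°))^2 / (2*9.81) = 157 m

157 m


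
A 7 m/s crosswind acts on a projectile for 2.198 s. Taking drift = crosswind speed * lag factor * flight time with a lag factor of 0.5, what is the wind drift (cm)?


drift = v_wind * lag * t = 7 * 0.5 * 2.198 = 7.693 m ≈ 769.3 cm

769.3 cm


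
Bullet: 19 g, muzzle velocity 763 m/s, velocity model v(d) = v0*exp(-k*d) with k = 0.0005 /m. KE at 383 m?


v = v0*exp(-k*d) = 763*exp(-0.0005*383) = 630.024 m/s
E = 0.5*m*v^2 = 0.5*0.019*630.024^2 = 3771 J

3771 J


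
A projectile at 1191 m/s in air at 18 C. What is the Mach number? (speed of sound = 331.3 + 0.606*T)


a = 331.3 + 0.606*(18) = 342.208 m/s
M = v/a = 1191/342.208 = 3.48

3.48


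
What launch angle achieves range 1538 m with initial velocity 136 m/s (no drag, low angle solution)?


sin(2*theta) = R*g/v0^2 = 1538*9.81/136^2 = 0.815732, theta = arcsin(0.815732)/2 = 27.33°

27.33 degrees


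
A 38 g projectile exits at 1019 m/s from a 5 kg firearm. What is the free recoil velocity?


v_recoil = m_p * v_p / m_gun = 0.038 * 1019 / 5 = 7.744 m/s

7.744 m/s


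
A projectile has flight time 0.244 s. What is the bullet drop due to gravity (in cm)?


drop = 0.5*g*t^2 = 0.5*9.81*0.244^2 = 0.292024 m ≈ 29.2 cm

29.2 cm


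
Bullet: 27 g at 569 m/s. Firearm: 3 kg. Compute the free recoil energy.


v_r = m_p*v_p/m_gun = 0.027*569/3 = 5.121 m/s, E_r = 0.5*m_gun*v_r^2 = 0.5*3*5.121^2 = 39.34 J

39.34 J


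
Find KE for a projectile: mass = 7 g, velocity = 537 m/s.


E = 0.5*m*v^2 = 0.5*0.007*537^2 = 1009 J

1009 J


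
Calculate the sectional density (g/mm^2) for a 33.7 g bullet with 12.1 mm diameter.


SD = m/d^2 = 33.7/12.1^2 = 0.2302 g/mm^2

0.2302 g/mm^2


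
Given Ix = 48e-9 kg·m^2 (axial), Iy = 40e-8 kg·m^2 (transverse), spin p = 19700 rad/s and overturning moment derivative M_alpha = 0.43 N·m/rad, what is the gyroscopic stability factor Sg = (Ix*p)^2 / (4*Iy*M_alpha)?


Sg = Ix^2 * p^2 / (4 * Iy * M_alpha) = (48e-9)^2 * 19700^2 / (4 * 40e-8 * 0.43) = 1.3

1.3


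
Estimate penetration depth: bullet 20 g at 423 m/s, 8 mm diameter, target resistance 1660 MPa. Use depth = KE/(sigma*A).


A = pi*(d/2)^2 = pi*(8/2)^2 = 50.2655 mm^2
E = 0.5*m*v^2 = 0.5*0.02*423^2 = 1789.29 J
depth = E/(sigma*A) = 1789.29 J / (1660 MPa * 50.2655 mm^2) = 1789.29/(1660 * 50.2655) m = 0.0214439 m ≈ 21.44 mm

21.44 mm


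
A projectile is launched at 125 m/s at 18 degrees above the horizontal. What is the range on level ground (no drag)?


R = v0^2 * sin(2*theta) / g = 125^2 * sin(2*18°) / 9.81 = 936.2 m

936.2 m


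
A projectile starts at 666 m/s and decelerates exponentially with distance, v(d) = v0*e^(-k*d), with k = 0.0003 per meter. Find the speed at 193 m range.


v = v0*exp(-k*d) = 666*exp(-0.0003*193) = 628.5 m/s

628.5 m/s


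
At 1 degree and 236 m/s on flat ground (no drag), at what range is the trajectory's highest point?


R = v0^2*sin(2*theta)/g = 236^2*sin(2*1°)/9.81 = 198.141 m
apex_dist = R/2 = 198.141/2 = 99.07 m

99.07 m


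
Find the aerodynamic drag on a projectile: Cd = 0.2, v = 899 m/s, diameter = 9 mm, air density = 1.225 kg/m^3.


A = pi*(d/2)^2 = pi*(9/2000)^2 = 6.36173e-05 m^2
Fd = 0.5*Cd*rho*A*v^2 = 0.5*0.2*1.225*6.36173e-05*899^2 = 6.298 N

6.298 N


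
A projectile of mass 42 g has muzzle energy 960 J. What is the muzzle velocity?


v = sqrt(2*E/m) = sqrt(2*960/0.042) = 213.8 m/s

213.8 m/s


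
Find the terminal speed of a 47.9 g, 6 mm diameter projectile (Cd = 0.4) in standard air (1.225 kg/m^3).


A = pi*(d/2)^2 = pi*(6/2000)^2 = 2.82743e-05 m^2
vt = sqrt(2mg/(Cd*rho*A)) = sqrt(2*0.0479*9.81/(0.4 * 1.225 * 2.82743e-05)) = 260.4 m/s

260.4 m/s


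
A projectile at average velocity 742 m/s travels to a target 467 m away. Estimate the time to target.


t = d/v = 467/742 = 0.6294 s

0.6294 s


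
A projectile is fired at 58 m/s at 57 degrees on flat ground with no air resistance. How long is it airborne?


T = 2*v0*sin(theta)/g = 2*58*sin(57°)/9.81 = 9.917 s

9.917 s


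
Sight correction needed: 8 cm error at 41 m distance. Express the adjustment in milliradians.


1 mrad subtends 1 cm per 10 m of range, so adj = error_cm / (dist_m / 10) = 8 / (41/10) = 1.951 mrad

1.951 mrad


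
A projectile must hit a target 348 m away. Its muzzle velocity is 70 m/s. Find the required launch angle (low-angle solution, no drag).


sin(2*theta) = R*g/v0^2 = 348*9.81/70^2 = 0.69671, theta = arcsin(0.69671)/2 = 22.08°

22.08 degrees


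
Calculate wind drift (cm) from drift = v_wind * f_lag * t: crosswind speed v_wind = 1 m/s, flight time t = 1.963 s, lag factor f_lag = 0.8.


drift = v_wind * lag * t = 1 * 0.8 * 1.963 = 1.5704 m ≈ 157 cm

157 cm


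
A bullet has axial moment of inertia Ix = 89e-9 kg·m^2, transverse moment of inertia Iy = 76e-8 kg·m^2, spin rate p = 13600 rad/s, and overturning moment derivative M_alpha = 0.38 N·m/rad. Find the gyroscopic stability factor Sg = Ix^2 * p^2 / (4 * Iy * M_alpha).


Sg = Ix^2 * p^2 / (4 * Iy * M_alpha) = (89e-9)^2 * 13600^2 / (4 * 76e-8 * 0.38) = 1.268

1.268


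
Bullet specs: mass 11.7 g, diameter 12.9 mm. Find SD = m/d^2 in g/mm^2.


SD = m/d^2 = 11.7/12.9^2 = 0.07031 g/mm^2

0.07031 g/mm^2


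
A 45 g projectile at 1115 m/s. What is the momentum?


p = m*v = 0.045*1115 = 50.17 kg·m/s

50.17 kg·m/s


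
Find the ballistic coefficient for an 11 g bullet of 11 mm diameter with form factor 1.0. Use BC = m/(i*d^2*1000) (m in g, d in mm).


BC = m/(i*d^2*1000) = 11/(1.0 * 11^2 * 1000) = 9.091e-05

9.091e-05


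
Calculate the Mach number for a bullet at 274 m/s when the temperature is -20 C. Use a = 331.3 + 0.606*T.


a = 331.3 + 0.606*(-20) = 319.18 m/s
M = v/a = 274/319.18 = 0.8584

0.8584


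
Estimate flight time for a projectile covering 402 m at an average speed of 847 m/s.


t = d/v = 402/847 = 0.4746 s

0.4746 s


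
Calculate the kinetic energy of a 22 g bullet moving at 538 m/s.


E = 0.5*m*v^2 = 0.5*0.022*538^2 = 3184 J

3184 J


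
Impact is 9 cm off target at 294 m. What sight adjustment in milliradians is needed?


1 mrad subtends 1 cm per 10 m of range, so adj = error_cm / (dist_m / 10) = 9 / (294/10) = 0.3061 mrad

0.3061 mrad


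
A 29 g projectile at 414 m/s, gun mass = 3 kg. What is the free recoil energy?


v_r = m_p*v_p/m_gun = 0.029*414/3 = 4.002 m/s, E_r = 0.5*m_gun*v_r^2 = 0.5*3*4.002^2 = 24.02 J

24.02 J


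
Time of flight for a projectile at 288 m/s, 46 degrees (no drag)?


T = 2*v0*sin(theta)/g = 2*288*sin(46°)/9.81 = 42.24 s

42.24 s


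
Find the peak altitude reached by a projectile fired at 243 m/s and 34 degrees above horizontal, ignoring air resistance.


H = (v0*sin(theta))^2 / (2g) = (243*sin(34°))^2 / (2*9.81) = 941.1 m

941.1 m


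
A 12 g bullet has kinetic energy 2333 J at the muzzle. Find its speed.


v = sqrt(2*E/m) = sqrt(2*2333/0.012) = 623.6 m/s

623.6 m/s


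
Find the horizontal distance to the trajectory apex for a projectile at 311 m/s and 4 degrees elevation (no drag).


R = v0^2*sin(2*theta)/g = 311^2*sin(2*4°)/9.81 = 1372.17 m
apex_dist = R/2 = 1372.17/2 = 686.1 m

686.1 m


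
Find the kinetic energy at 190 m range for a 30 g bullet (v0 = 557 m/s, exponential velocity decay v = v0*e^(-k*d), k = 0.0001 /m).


v = v0*exp(-k*d) = 557*exp(-0.0001*190) = 546.517 m/s
E = 0.5*m*v^2 = 0.5*0.03*546.517^2 = 4480 J

4480 J


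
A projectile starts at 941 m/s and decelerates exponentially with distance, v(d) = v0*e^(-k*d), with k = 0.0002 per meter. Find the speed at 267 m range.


v = v0*exp(-k*d) = 941*exp(-0.0002*267) = 892.1 m/s

892.1 m/s


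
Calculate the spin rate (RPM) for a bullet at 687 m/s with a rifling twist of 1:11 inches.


twist_m = 11*0.0254 = 0.2794 m
spin = v/twist = 687/0.2794 = 2458.84 rev/s
RPM = spin*60 = 2458.84*60 ≈ 147530 RPM

147530 RPM


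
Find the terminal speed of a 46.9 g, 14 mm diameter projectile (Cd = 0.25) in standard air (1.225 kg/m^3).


A = pi*(d/2)^2 = pi*(14/2000)^2 = 1.53938e-04 m^2
vt = sqrt(2mg/(Cd*rho*A)) = sqrt(2*0.0469*9.81/(0.25 * 1.225 * 1.53938e-04)) = 139.7 m/s

139.7 m/s


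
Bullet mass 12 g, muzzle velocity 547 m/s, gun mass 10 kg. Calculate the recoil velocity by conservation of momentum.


v_recoil = m_p * v_p / m_gun = 0.012 * 547 / 10 = 0.6564 m/s

0.6564 m/s


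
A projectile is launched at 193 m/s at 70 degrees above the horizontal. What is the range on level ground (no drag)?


R = v0^2 * sin(2*theta) / g = 193^2 * sin(2*70°) / 9.81 = 2441 m

2441 m


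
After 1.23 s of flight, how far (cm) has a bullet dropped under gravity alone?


drop = 0.5*g*t^2 = 0.5*9.81*1.23^2 = 7.42077 m ≈ 742.1 cm

742.1 cm


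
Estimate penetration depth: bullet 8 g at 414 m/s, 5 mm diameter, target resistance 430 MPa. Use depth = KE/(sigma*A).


A = pi*(d/2)^2 = pi*(5/2)^2 = 19.635 mm^2
E = 0.5*m*v^2 = 0.5*0.008*414^2 = 685.584 J
depth = E/(sigma*A) = 685.584 J / (430 MPa * 19.635 mm^2) = 685.584/(430 * 19.635) m = 0.0812012 m ≈ 81.2 mm

81.2 mm


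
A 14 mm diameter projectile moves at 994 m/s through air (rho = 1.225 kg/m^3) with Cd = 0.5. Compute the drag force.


A = pi*(d/2)^2 = pi*(14/2000)^2 = 1.53938e-04 m^2
Fd = 0.5*Cd*rho*A*v^2 = 0.5*0.5*1.225*1.53938e-04*994^2 = 46.58 N

46.58 N


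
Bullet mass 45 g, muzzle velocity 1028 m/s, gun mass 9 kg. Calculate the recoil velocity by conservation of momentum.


v_recoil = m_p * v_p / m_gun = 0.045 * 1028 / 9 = 5.14 m/s

5.14 m/s


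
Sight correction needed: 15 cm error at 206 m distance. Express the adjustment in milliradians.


1 mrad subtends 1 cm per 10 m of range, so adj = error_cm / (dist_m / 10) = 15 / (206/10) = 0.7282 mrad

0.7282 mrad


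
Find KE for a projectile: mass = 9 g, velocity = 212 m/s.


E = 0.5*m*v^2 = 0.5*0.009*212^2 = 202.2 J

202.2 J


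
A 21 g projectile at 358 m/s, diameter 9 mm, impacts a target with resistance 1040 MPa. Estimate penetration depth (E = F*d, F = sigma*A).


A = pi*(d/2)^2 = pi*(9/2)^2 = 63.6173 mm^2
E = 0.5*m*v^2 = 0.5*0.021*358^2 = 1345.72 J
depth = E/(sigma*A) = 1345.72 J / (1040 MPa * 63.6173 mm^2) = 1345.72/(1040 * 63.6173) m = 0.0203398 m ≈ 20.34 mm

20.34 mm


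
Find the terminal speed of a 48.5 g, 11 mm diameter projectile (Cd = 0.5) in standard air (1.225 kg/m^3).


A = pi*(d/2)^2 = pi*(11/2000)^2 = 9.50332e-05 m^2
vt = sqrt(2mg/(Cd*rho*A)) = sqrt(2*0.0485*9.81/(0.5 * 1.225 * 9.50332e-05)) = 127.9 m/s

127.9 m/s


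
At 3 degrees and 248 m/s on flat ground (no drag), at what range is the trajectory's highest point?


R = v0^2*sin(2*theta)/g = 248^2*sin(2*3°)/9.81 = 655.343 m
apex_dist = R/2 = 655.343/2 = 327.7 m

327.7 m


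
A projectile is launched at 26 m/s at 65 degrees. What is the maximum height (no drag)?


H = (v0*sin(theta))^2 / (2g) = (26*sin(65°))^2 / (2*9.81) = 28.3 m

28.3 m


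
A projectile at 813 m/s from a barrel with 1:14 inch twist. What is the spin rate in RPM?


twist_m = 14*0.0254 = 0.3556 m
spin = v/twist = 813/0.3556 = 2286.277 rev/s
RPM = spin*60 = 2286.277*60 ≈ 137177 RPM

137177 RPM


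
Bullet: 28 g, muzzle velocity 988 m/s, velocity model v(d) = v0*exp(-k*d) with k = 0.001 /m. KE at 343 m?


v = v0*exp(-k*d) = 988*exp(-0.001*343) = 701.123 m/s
E = 0.5*m*v^2 = 0.5*0.028*701.123^2 = 6882 J

6882 J


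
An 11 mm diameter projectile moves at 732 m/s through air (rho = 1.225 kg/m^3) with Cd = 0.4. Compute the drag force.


A = pi*(d/2)^2 = pi*(11/2000)^2 = 9.50332e-05 m^2
Fd = 0.5*Cd*rho*A*v^2 = 0.5*0.4*1.225*9.50332e-05*732^2 = 12.48 N

12.48 N


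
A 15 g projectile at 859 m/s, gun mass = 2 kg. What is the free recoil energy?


v_r = m_p*v_p/m_gun = 0.015*859/2 = 6.4425 m/s, E_r = 0.5*m_gun*v_r^2 = 0.5*2*6.4425^2 = 41.51 J

41.51 J


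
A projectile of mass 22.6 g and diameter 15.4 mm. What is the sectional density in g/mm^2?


SD = m/d^2 = 22.6/15.4^2 = 0.09529 g/mm^2

0.09529 g/mm^2


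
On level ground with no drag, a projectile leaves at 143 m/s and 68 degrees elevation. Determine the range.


R = v0^2 * sin(2*theta) / g = 143^2 * sin(2*68°) / 9.81 = 1448 m

1448 m


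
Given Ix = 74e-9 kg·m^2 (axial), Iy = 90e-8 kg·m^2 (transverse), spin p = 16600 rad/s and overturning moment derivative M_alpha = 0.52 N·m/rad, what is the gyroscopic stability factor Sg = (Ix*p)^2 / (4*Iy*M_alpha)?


Sg = Ix^2 * p^2 / (4 * Iy * M_alpha) = (74e-9)^2 * 16600^2 / (4 * 90e-8 * 0.52) = 0.8061

0.8061


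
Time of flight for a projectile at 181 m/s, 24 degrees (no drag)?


T = 2*v0*sin(theta)/g = 2*181*sin(24°)/9.81 = 15.01 s

15.01 s


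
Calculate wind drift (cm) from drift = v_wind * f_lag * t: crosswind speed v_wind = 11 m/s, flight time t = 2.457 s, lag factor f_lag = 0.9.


drift = v_wind * lag * t = 11 * 0.9 * 2.457 = 24.3243 m ≈ 2432 cm

2432 cm


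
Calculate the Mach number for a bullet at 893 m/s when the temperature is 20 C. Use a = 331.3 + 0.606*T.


a = 331.3 + 0.606*(20) = 343.42 m/s
M = v/a = 893/343.42 = 2.6

2.6


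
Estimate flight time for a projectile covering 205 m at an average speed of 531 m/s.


t = d/v = 205/531 = 0.3861 s

0.3861 s


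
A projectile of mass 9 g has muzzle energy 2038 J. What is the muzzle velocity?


v = sqrt(2*E/m) = sqrt(2*2038/0.009) = 673 m/s

673 m/s


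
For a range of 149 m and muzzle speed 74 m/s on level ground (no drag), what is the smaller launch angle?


sin(2*theta) = R*g/v0^2 = 149*9.81/74^2 = 0.266927, theta = arcsin(0.266927)/2 = 7.741°

7.741 degrees


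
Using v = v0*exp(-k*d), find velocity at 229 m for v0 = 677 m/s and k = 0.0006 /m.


v = v0*exp(-k*d) = 677*exp(-0.0006*229) = 590.1 m/s

590.1 m/s


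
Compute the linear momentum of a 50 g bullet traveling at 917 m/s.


p = m*v = 0.05*917 = 45.85 kg·m/s

45.85 kg·m/s


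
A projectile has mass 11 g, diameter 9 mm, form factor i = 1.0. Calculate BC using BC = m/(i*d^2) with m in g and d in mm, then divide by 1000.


BC = m/(i*d^2*1000) = 11/(1.0 * 9^2 * 1000) = 0.0001358

0.0001358


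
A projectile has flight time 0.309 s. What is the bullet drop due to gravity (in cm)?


drop = 0.5*g*t^2 = 0.5*9.81*0.309^2 = 0.468334 m ≈ 46.83 cm

46.83 cm


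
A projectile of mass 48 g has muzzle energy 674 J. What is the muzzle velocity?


v = sqrt(2*E/m) = sqrt(2*674/0.048) = 167.6 m/s

167.6 m/s


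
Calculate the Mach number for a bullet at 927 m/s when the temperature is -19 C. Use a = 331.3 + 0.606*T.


a = 331.3 + 0.606*(-19) = 319.786 m/s
M = v/a = 927/319.786 = 2.899

2.899


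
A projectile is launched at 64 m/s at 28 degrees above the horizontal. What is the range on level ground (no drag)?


R = v0^2 * sin(2*theta) / g = 64^2 * sin(2*28°) / 9.81 = 346.2 m

346.2 m


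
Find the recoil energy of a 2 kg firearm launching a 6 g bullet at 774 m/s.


v_r = m_p*v_p/m_gun = 0.006*774/2 = 2.322 m/s, E_r = 0.5*m_gun*v_r^2 = 0.5*2*2.322^2 = 5.392 J

5.392 J


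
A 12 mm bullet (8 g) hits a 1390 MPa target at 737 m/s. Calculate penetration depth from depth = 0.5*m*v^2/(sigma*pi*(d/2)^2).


A = pi*(d/2)^2 = pi*(12/2)^2 = 113.097 mm^2
E = 0.5*m*v^2 = 0.5*0.008*737^2 = 2172.68 J
depth = E/(sigma*A) = 2172.68 J / (1390 MPa * 113.097 mm^2) = 2172.68/(1390 * 113.097) m = 0.0138206 m ≈ 13.82 mm

13.82 mm


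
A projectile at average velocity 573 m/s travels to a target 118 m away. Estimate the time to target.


t = d/v = 118/573 = 0.2059 s

0.2059 s


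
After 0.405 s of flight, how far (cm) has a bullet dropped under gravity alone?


drop = 0.5*g*t^2 = 0.5*9.81*0.405^2 = 0.804543 m ≈ 80.45 cm

80.45 cm


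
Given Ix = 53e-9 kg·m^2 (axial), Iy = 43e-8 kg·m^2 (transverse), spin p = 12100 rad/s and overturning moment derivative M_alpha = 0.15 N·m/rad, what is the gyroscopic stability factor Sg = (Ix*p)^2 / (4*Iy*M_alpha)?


Sg = Ix^2 * p^2 / (4 * Iy * M_alpha) = (53e-9)^2 * 12100^2 / (4 * 43e-8 * 0.15) = 1.594

1.594


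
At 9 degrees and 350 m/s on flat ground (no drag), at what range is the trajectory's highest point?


R = v0^2*sin(2*theta)/g = 350^2*sin(2*9°)/9.81 = 3858.77 m
apex_dist = R/2 = 3858.77/2 = 1929 m

1929 m


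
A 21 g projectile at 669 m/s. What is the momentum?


p = m*v = 0.021*669 = 14.05 kg·m/s

14.05 kg·m/s


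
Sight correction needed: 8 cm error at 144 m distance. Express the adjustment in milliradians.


1 mrad subtends 1 cm per 10 m of range, so adj = error_cm / (dist_m / 10) = 8 / (144/10) = 0.5556 mrad

0.5556 mrad


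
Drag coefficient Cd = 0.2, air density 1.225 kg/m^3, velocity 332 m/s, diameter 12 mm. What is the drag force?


A = pi*(d/2)^2 = pi*(12/2000)^2 = 1.13097e-04 m^2
Fd = 0.5*Cd*rho*A*v^2 = 0.5*0.2*1.225*1.13097e-04*332^2 = 1.527 N

1.527 N


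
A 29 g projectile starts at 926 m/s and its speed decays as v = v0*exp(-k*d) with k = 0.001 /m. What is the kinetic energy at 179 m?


v = v0*exp(-k*d) = 926*exp(-0.001*179) = 774.234 m/s
E = 0.5*m*v^2 = 0.5*0.029*774.234^2 = 8692 J

8692 J


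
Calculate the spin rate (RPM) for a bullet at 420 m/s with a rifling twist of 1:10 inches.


twist_m = 10*0.0254 = 0.254 m
spin = v/twist = 420/0.254 = 1653.543 rev/s
RPM = spin*60 = 1653.543*60 ≈ 99213 RPM

99213 RPM


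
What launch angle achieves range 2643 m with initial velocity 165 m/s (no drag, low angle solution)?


sin(2*theta) = R*g/v0^2 = 2643*9.81/165^2 = 0.952354, theta = arcsin(0.952354)/2 = 36.12°

36.12 degrees


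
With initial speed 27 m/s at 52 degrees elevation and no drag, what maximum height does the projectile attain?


H = (v0*sin(theta))^2 / (2g) = (27*sin(52°))^2 / (2*9.81) = 23.07 m

23.07 m


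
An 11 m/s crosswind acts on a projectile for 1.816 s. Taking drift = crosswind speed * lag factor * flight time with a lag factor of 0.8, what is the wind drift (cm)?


drift = v_wind * lag * t = 11 * 0.8 * 1.816 = 15.9808 m ≈ 1598 cm

1598 cm


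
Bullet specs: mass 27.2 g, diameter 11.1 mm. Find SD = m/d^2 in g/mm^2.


SD = m/d^2 = 27.2/11.1^2 = 0.2208 g/mm^2

0.2208 g/mm^2


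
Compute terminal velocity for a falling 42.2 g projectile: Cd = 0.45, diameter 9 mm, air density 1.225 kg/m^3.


A = pi*(d/2)^2 = pi*(9/2000)^2 = 6.36173e-05 m^2
vt = sqrt(2mg/(Cd*rho*A)) = sqrt(2*0.0422*9.81/(0.45 * 1.225 * 6.36173e-05)) = 153.7 m/s

153.7 m/s


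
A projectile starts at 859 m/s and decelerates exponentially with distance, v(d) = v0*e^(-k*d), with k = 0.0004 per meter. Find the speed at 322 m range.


v = v0*exp(-k*d) = 859*exp(-0.0004*322) = 755.2 m/s

755.2 m/s


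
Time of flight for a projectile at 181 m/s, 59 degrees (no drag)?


T = 2*v0*sin(theta)/g = 2*181*sin(59°)/9.81 = 31.63 s

31.63 s


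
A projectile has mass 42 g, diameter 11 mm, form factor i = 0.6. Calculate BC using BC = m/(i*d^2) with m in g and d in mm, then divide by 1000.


BC = m/(i*d^2*1000) = 42/(0.6 * 11^2 * 1000) = 0.0005785

0.0005785


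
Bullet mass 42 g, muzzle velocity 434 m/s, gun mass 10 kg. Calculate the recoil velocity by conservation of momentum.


v_recoil = m_p * v_p / m_gun = 0.042 * 434 / 10 = 1.823 m/s

1.823 m/s


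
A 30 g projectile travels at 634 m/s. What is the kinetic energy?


E = 0.5*m*v^2 = 0.5*0.03*634^2 = 6029 J

6029 J


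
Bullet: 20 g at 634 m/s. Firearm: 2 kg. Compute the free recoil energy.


v_r = m_p*v_p/m_gun = 0.02*634/2 = 6.34 m/s, E_r = 0.5*m_gun*v_r^2 = 0.5*2*6.34^2 = 40.2 J

40.2 J


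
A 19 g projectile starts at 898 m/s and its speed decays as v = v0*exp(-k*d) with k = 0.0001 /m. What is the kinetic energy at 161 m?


v = v0*exp(-k*d) = 898*exp(-0.0001*161) = 883.658 m/s
E = 0.5*m*v^2 = 0.5*0.019*883.658^2 = 7418 J

7418 J


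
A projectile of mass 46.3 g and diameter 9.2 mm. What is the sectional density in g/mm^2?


SD = m/d^2 = 46.3/9.2^2 = 0.547 g/mm^2

0.547 g/mm^2


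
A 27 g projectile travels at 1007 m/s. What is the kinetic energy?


E = 0.5*m*v^2 = 0.5*0.027*1007^2 = 13690 J

13690 J


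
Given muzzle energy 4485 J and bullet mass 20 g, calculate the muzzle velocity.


v = sqrt(2*E/m) = sqrt(2*4485/0.02) = 669.7 m/s

669.7 m/s


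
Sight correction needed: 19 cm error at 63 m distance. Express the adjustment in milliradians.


1 mrad subtends 1 cm per 10 m of range, so adj = error_cm / (dist_m / 10) = 19 / (63/10) = 3.016 mrad

3.016 mrad


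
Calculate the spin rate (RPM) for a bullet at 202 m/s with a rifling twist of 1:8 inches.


twist_m = 8*0.0254 = 0.2032 m
spin = v/twist = 202/0.2032 = 994.0945 rev/s
RPM = spin*60 = 994.0945*60 ≈ 59646 RPM

59646 RPM


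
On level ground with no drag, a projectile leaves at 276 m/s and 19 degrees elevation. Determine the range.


R = v0^2 * sin(2*theta) / g = 276^2 * sin(2*19°) / 9.81 = 4781 m

4781 m


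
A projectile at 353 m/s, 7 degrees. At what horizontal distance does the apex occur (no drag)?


R = v0^2*sin(2*theta)/g = 353^2*sin(2*7°)/9.81 = 3072.95 m
apex_dist = R/2 = 3072.95/2 = 1536 m

1536 m


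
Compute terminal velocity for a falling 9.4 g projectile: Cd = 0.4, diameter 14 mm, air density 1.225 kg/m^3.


A = pi*(d/2)^2 = pi*(14/2000)^2 = 1.53938e-04 m^2
vt = sqrt(2mg/(Cd*rho*A)) = sqrt(2*0.0094*9.81/(0.4 * 1.225 * 1.53938e-04)) = 49.45 m/s

49.45 m/s


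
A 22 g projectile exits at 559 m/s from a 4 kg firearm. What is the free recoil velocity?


v_recoil = m_p * v_p / m_gun = 0.022 * 559 / 4 = 3.075 m/s

3.075 m/s


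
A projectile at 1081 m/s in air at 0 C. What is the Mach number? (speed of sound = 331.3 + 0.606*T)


a = 331.3 + 0.606*(0) = 331.3 m/s
M = v/a = 1081/331.3 = 3.263

3.263


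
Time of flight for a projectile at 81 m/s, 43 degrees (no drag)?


T = 2*v0*sin(theta)/g = 2*81*sin(43°)/9.81 = 11.26 s

11.26 s


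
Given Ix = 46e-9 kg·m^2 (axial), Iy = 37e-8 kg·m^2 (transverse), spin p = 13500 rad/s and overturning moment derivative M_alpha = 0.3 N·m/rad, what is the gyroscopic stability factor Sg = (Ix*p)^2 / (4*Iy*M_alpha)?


Sg = Ix^2 * p^2 / (4 * Iy * M_alpha) = (46e-9)^2 * 13500^2 / (4 * 37e-8 * 0.3) = 0.8686

0.8686


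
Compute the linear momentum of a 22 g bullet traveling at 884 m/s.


p = m*v = 0.022*884 = 19.45 kg·m/s

19.45 kg·m/s


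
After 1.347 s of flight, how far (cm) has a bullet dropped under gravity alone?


drop = 0.5*g*t^2 = 0.5*9.81*1.347^2 = 8.89968 m ≈ 890 cm

890 cm


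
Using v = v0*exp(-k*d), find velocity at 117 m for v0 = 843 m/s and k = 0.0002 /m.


v = v0*exp(-k*d) = 843*exp(-0.0002*117) = 823.5 m/s

823.5 m/s


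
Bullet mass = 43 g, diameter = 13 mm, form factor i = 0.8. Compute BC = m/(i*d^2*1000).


BC = m/(i*d^2*1000) = 43/(0.8 * 13^2 * 1000) = 0.000318

0.000318


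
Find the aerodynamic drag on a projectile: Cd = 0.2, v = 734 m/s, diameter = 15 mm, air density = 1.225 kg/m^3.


A = pi*(d/2)^2 = pi*(15/2000)^2 = 1.76715e-04 m^2
Fd = 0.5*Cd*rho*A*v^2 = 0.5*0.2*1.225*1.76715e-04*734^2 = 11.66 N

11.66 N


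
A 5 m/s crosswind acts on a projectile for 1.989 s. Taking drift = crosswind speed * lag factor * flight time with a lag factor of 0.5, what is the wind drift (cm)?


drift = v_wind * lag * t = 5 * 0.5 * 1.989 = 4.9725 m ≈ 497.2 cm

497.2 cm


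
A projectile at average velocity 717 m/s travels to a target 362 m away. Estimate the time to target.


t = d/v = 362/717 = 0.5049 s

0.5049 s
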